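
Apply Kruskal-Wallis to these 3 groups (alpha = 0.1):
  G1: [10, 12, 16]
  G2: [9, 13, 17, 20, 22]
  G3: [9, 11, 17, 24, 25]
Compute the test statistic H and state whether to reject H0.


Step 1: Combine all N = 13 observations and assign midranks.
sorted (value, group, rank): (9,G2,1.5), (9,G3,1.5), (10,G1,3), (11,G3,4), (12,G1,5), (13,G2,6), (16,G1,7), (17,G2,8.5), (17,G3,8.5), (20,G2,10), (22,G2,11), (24,G3,12), (25,G3,13)
Step 2: Sum ranks within each group.
R_1 = 15 (n_1 = 3)
R_2 = 37 (n_2 = 5)
R_3 = 39 (n_3 = 5)
Step 3: H = 12/(N(N+1)) * sum(R_i^2/n_i) - 3(N+1)
     = 12/(13*14) * (15^2/3 + 37^2/5 + 39^2/5) - 3*14
     = 0.065934 * 653 - 42
     = 1.054945.
Step 4: Ties present; correction factor C = 1 - 12/(13^3 - 13) = 0.994505. Corrected H = 1.054945 / 0.994505 = 1.060773.
Step 5: Under H0, H ~ chi^2(2); p-value = 0.588377.
Step 6: alpha = 0.1. fail to reject H0.

H = 1.0608, df = 2, p = 0.588377, fail to reject H0.


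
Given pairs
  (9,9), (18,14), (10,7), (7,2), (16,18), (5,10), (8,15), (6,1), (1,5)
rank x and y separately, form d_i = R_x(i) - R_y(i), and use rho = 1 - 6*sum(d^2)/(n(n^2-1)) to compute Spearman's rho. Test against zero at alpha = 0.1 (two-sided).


Step 1: Rank x and y separately (midranks; no ties here).
rank(x): 9->6, 18->9, 10->7, 7->4, 16->8, 5->2, 8->5, 6->3, 1->1
rank(y): 9->5, 14->7, 7->4, 2->2, 18->9, 10->6, 15->8, 1->1, 5->3
Step 2: d_i = R_x(i) - R_y(i); compute d_i^2.
  (6-5)^2=1, (9-7)^2=4, (7-4)^2=9, (4-2)^2=4, (8-9)^2=1, (2-6)^2=16, (5-8)^2=9, (3-1)^2=4, (1-3)^2=4
sum(d^2) = 52.
Step 3: rho = 1 - 6*52 / (9*(9^2 - 1)) = 1 - 312/720 = 0.566667.
Step 4: Under H0, t = rho * sqrt((n-2)/(1-rho^2)) = 1.8196 ~ t(7).
Step 5: Two-sided p-value from the t-distribution with 7 df = 0.111633.
Step 6: alpha = 0.1. fail to reject H0.

rho = 0.5667, p = 0.111633, fail to reject H0 at alpha = 0.1.


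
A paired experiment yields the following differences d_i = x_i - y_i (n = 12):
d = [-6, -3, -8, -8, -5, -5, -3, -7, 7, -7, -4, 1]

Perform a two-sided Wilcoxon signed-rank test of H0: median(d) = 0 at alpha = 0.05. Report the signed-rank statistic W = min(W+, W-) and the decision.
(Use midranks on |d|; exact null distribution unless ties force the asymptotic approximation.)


Step 1: Drop any zero differences (none here) and take |d_i|.
|d| = [6, 3, 8, 8, 5, 5, 3, 7, 7, 7, 4, 1]
Step 2: Midrank |d_i| (ties get averaged ranks).
ranks: |6|->7, |3|->2.5, |8|->11.5, |8|->11.5, |5|->5.5, |5|->5.5, |3|->2.5, |7|->9, |7|->9, |7|->9, |4|->4, |1|->1
Step 3: Attach original signs; sum ranks with positive sign and with negative sign.
W+ = 9 + 1 = 10
W- = 7 + 2.5 + 11.5 + 11.5 + 5.5 + 5.5 + 2.5 + 9 + 9 + 4 = 68
(Check: W+ + W- = 78 should equal n(n+1)/2 = 78.)
Step 4: Test statistic W = min(W+, W-) = 10.
Step 5: Ties in |d|, so use the tie-corrected normal approximation.
        E[W] = n(n+1)/4 = 12*13/4 = 39.
        Tie groups: |d|=3 (t=2), |d|=5 (t=2), |d|=7 (t=3), |d|=8 (t=2); sum(t^3 - t) = 42.
        Var[W] = n(n+1)(2n+1)/24 - sum(t^3-t)/48 = 3900/24 - 42/48 = 161.625.
        z = (W - E[W]) / sqrt(Var[W]) = (10 - 39) / 12.7132 = -2.2811.
        Two-sided p = 2*Phi(z) = 0.022543.
Step 6: alpha = 0.05. reject H0.

W+ = 10, W- = 68, W = min = 10, p = 0.022543, reject H0.


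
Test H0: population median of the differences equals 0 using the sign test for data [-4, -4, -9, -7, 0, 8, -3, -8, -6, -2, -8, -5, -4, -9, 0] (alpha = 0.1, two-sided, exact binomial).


Step 1: Discard zero differences. Original n = 15; n_eff = number of nonzero differences = 13.
Nonzero differences (with sign): -4, -4, -9, -7, +8, -3, -8, -6, -2, -8, -5, -4, -9
Step 2: Count signs: positive = 1, negative = 12.
Step 3: Under H0: P(positive) = 0.5, so the number of positives S ~ Bin(13, 0.5).
Step 4: Two-sided exact p-value = sum of Bin(13,0.5) probabilities at or below the observed probability = 0.003418.
Step 5: alpha = 0.1. reject H0.

n_eff = 13, pos = 1, neg = 12, p = 0.003418, reject H0.


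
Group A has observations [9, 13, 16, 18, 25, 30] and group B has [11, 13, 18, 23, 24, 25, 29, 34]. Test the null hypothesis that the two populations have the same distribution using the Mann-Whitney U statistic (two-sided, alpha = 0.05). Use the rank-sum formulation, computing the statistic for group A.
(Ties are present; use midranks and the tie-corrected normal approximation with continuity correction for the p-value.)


Step 1: Combine and sort all 14 observations; assign midranks.
sorted (value, group): (9,X), (11,Y), (13,X), (13,Y), (16,X), (18,X), (18,Y), (23,Y), (24,Y), (25,X), (25,Y), (29,Y), (30,X), (34,Y)
ranks: 9->1, 11->2, 13->3.5, 13->3.5, 16->5, 18->6.5, 18->6.5, 23->8, 24->9, 25->10.5, 25->10.5, 29->12, 30->13, 34->14
Step 2: Rank sum for X: R1 = 1 + 3.5 + 5 + 6.5 + 10.5 + 13 = 39.5.
Step 3: U_X = R1 - n1(n1+1)/2 = 39.5 - 6*7/2 = 39.5 - 21 = 18.5.
       U_Y = n1*n2 - U_X = 48 - 18.5 = 29.5.
Step 4: Ties are present, so use the tie-corrected normal approximation (with continuity correction) for the p-value.
Step 5: p-value = 0.517221; compare to alpha = 0.05. fail to reject H0.

U_X = 18.5, p = 0.517221, fail to reject H0 at alpha = 0.05.


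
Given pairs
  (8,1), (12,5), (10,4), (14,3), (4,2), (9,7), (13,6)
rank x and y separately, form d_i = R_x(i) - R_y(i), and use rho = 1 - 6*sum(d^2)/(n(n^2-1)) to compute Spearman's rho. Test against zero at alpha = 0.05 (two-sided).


Step 1: Rank x and y separately (midranks; no ties here).
rank(x): 8->2, 12->5, 10->4, 14->7, 4->1, 9->3, 13->6
rank(y): 1->1, 5->5, 4->4, 3->3, 2->2, 7->7, 6->6
Step 2: d_i = R_x(i) - R_y(i); compute d_i^2.
  (2-1)^2=1, (5-5)^2=0, (4-4)^2=0, (7-3)^2=16, (1-2)^2=1, (3-7)^2=16, (6-6)^2=0
sum(d^2) = 34.
Step 3: rho = 1 - 6*34 / (7*(7^2 - 1)) = 1 - 204/336 = 0.392857.
Step 4: Under H0, t = rho * sqrt((n-2)/(1-rho^2)) = 0.9553 ~ t(5).
Step 5: Two-sided p-value from the t-distribution with 5 df = 0.383317.
Step 6: alpha = 0.05. fail to reject H0.

rho = 0.3929, p = 0.383317, fail to reject H0 at alpha = 0.05.


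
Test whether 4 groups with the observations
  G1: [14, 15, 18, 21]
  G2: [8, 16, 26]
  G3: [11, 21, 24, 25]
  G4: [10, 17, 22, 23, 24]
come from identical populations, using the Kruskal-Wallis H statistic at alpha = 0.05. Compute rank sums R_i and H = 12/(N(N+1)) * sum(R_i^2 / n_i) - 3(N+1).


Step 1: Combine all N = 16 observations and assign midranks.
sorted (value, group, rank): (8,G2,1), (10,G4,2), (11,G3,3), (14,G1,4), (15,G1,5), (16,G2,6), (17,G4,7), (18,G1,8), (21,G1,9.5), (21,G3,9.5), (22,G4,11), (23,G4,12), (24,G3,13.5), (24,G4,13.5), (25,G3,15), (26,G2,16)
Step 2: Sum ranks within each group.
R_1 = 26.5 (n_1 = 4)
R_2 = 23 (n_2 = 3)
R_3 = 41 (n_3 = 4)
R_4 = 45.5 (n_4 = 5)
Step 3: H = 12/(N(N+1)) * sum(R_i^2/n_i) - 3(N+1)
     = 12/(16*17) * (26.5^2/4 + 23^2/3 + 41^2/4 + 45.5^2/5) - 3*17
     = 0.044118 * 1186.2 - 51
     = 1.332169.
Step 4: Ties present; correction factor C = 1 - 12/(16^3 - 16) = 0.997059. Corrected H = 1.332169 / 0.997059 = 1.336099.
Step 5: Under H0, H ~ chi^2(3); p-value = 0.720579.
Step 6: alpha = 0.05. fail to reject H0.

H = 1.3361, df = 3, p = 0.720579, fail to reject H0.


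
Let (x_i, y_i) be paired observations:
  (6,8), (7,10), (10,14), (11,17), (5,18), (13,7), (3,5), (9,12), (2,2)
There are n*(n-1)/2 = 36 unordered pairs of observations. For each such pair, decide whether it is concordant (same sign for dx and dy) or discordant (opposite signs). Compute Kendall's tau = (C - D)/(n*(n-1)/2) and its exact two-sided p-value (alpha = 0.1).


Step 1: Enumerate the 36 unordered pairs (i,j) with i<j and classify each by sign(x_j-x_i) * sign(y_j-y_i).
  (1,2):dx=+1,dy=+2->C; (1,3):dx=+4,dy=+6->C; (1,4):dx=+5,dy=+9->C; (1,5):dx=-1,dy=+10->D
  (1,6):dx=+7,dy=-1->D; (1,7):dx=-3,dy=-3->C; (1,8):dx=+3,dy=+4->C; (1,9):dx=-4,dy=-6->C
  (2,3):dx=+3,dy=+4->C; (2,4):dx=+4,dy=+7->C; (2,5):dx=-2,dy=+8->D; (2,6):dx=+6,dy=-3->D
  (2,7):dx=-4,dy=-5->C; (2,8):dx=+2,dy=+2->C; (2,9):dx=-5,dy=-8->C; (3,4):dx=+1,dy=+3->C
  (3,5):dx=-5,dy=+4->D; (3,6):dx=+3,dy=-7->D; (3,7):dx=-7,dy=-9->C; (3,8):dx=-1,dy=-2->C
  (3,9):dx=-8,dy=-12->C; (4,5):dx=-6,dy=+1->D; (4,6):dx=+2,dy=-10->D; (4,7):dx=-8,dy=-12->C
  (4,8):dx=-2,dy=-5->C; (4,9):dx=-9,dy=-15->C; (5,6):dx=+8,dy=-11->D; (5,7):dx=-2,dy=-13->C
  (5,8):dx=+4,dy=-6->D; (5,9):dx=-3,dy=-16->C; (6,7):dx=-10,dy=-2->C; (6,8):dx=-4,dy=+5->D
  (6,9):dx=-11,dy=-5->C; (7,8):dx=+6,dy=+7->C; (7,9):dx=-1,dy=-3->C; (8,9):dx=-7,dy=-10->C
Step 2: C = 25, D = 11, total pairs = 36.
Step 3: tau = (C - D)/(n(n-1)/2) = (25 - 11)/36 = 0.388889.
Step 4: Exact two-sided p-value (enumerate n! = 362880 permutations of y under H0): p = 0.180181.
Step 5: alpha = 0.1. fail to reject H0.

tau_b = 0.3889 (C=25, D=11), p = 0.180181, fail to reject H0.


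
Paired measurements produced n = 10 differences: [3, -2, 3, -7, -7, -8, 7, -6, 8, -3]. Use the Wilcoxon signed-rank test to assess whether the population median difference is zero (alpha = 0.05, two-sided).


Step 1: Drop any zero differences (none here) and take |d_i|.
|d| = [3, 2, 3, 7, 7, 8, 7, 6, 8, 3]
Step 2: Midrank |d_i| (ties get averaged ranks).
ranks: |3|->3, |2|->1, |3|->3, |7|->7, |7|->7, |8|->9.5, |7|->7, |6|->5, |8|->9.5, |3|->3
Step 3: Attach original signs; sum ranks with positive sign and with negative sign.
W+ = 3 + 3 + 7 + 9.5 = 22.5
W- = 1 + 7 + 7 + 9.5 + 5 + 3 = 32.5
(Check: W+ + W- = 55 should equal n(n+1)/2 = 55.)
Step 4: Test statistic W = min(W+, W-) = 22.5.
Step 5: Ties in |d|, so use the tie-corrected normal approximation.
        E[W] = n(n+1)/4 = 10*11/4 = 27.5.
        Tie groups: |d|=3 (t=3), |d|=7 (t=3), |d|=8 (t=2); sum(t^3 - t) = 54.
        Var[W] = n(n+1)(2n+1)/24 - sum(t^3-t)/48 = 2310/24 - 54/48 = 95.125.
        z = (W - E[W]) / sqrt(Var[W]) = (22.5 - 27.5) / 9.7532 = -0.5127.
        Two-sided p = 2*Phi(z) = 0.608195.
Step 6: alpha = 0.05. fail to reject H0.

W+ = 22.5, W- = 32.5, W = min = 22.5, p = 0.608195, fail to reject H0.


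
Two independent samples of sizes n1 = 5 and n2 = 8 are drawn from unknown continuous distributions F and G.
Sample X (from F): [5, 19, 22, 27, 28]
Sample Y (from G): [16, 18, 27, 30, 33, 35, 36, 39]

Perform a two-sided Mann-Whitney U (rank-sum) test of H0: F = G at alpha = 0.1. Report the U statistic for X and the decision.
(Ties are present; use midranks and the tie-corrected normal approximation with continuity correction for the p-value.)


Step 1: Combine and sort all 13 observations; assign midranks.
sorted (value, group): (5,X), (16,Y), (18,Y), (19,X), (22,X), (27,X), (27,Y), (28,X), (30,Y), (33,Y), (35,Y), (36,Y), (39,Y)
ranks: 5->1, 16->2, 18->3, 19->4, 22->5, 27->6.5, 27->6.5, 28->8, 30->9, 33->10, 35->11, 36->12, 39->13
Step 2: Rank sum for X: R1 = 1 + 4 + 5 + 6.5 + 8 = 24.5.
Step 3: U_X = R1 - n1(n1+1)/2 = 24.5 - 5*6/2 = 24.5 - 15 = 9.5.
       U_Y = n1*n2 - U_X = 40 - 9.5 = 30.5.
Step 4: Ties are present, so use the tie-corrected normal approximation (with continuity correction) for the p-value.
Step 5: p-value = 0.142685; compare to alpha = 0.1. fail to reject H0.

U_X = 9.5, p = 0.142685, fail to reject H0 at alpha = 0.1.


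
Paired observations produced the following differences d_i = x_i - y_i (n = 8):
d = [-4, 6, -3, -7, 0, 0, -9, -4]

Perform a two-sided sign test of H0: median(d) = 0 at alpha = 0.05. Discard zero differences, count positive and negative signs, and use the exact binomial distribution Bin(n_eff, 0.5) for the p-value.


Step 1: Discard zero differences. Original n = 8; n_eff = number of nonzero differences = 6.
Nonzero differences (with sign): -4, +6, -3, -7, -9, -4
Step 2: Count signs: positive = 1, negative = 5.
Step 3: Under H0: P(positive) = 0.5, so the number of positives S ~ Bin(6, 0.5).
Step 4: Two-sided exact p-value = sum of Bin(6,0.5) probabilities at or below the observed probability = 0.218750.
Step 5: alpha = 0.05. fail to reject H0.

n_eff = 6, pos = 1, neg = 5, p = 0.218750, fail to reject H0.


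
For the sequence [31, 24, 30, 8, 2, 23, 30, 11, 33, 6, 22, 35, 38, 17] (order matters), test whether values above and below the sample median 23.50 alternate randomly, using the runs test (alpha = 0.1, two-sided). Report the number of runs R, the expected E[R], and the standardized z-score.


Step 1: Compute median = 23.50; label A = above, B = below.
Labels in order: AAABBBABABBAAB  (n_A = 7, n_B = 7)
Step 2: Count runs R = 8.
Step 3: Under H0 (random ordering), E[R] = 2*n_A*n_B/(n_A+n_B) + 1 = 2*7*7/14 + 1 = 8.0000.
        Var[R] = 2*n_A*n_B*(2*n_A*n_B - n_A - n_B) / ((n_A+n_B)^2 * (n_A+n_B-1)) = 8232/2548 = 3.2308.
        SD[R] = 1.7974.
Step 4: R = E[R], so z = 0 with no continuity correction.
Step 5: Two-sided p-value via normal approximation = 2*(1 - Phi(|z|)) = 1.000000.
Step 6: alpha = 0.1. fail to reject H0.

R = 8, z = 0.0000, p = 1.000000, fail to reject H0.


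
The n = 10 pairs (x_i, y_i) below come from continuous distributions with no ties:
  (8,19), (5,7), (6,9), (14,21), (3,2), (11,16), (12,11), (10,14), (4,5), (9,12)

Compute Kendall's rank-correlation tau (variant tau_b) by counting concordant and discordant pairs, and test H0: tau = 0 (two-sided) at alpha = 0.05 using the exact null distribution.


Step 1: Enumerate the 45 unordered pairs (i,j) with i<j and classify each by sign(x_j-x_i) * sign(y_j-y_i).
  (1,2):dx=-3,dy=-12->C; (1,3):dx=-2,dy=-10->C; (1,4):dx=+6,dy=+2->C; (1,5):dx=-5,dy=-17->C
  (1,6):dx=+3,dy=-3->D; (1,7):dx=+4,dy=-8->D; (1,8):dx=+2,dy=-5->D; (1,9):dx=-4,dy=-14->C
  (1,10):dx=+1,dy=-7->D; (2,3):dx=+1,dy=+2->C; (2,4):dx=+9,dy=+14->C; (2,5):dx=-2,dy=-5->C
  (2,6):dx=+6,dy=+9->C; (2,7):dx=+7,dy=+4->C; (2,8):dx=+5,dy=+7->C; (2,9):dx=-1,dy=-2->C
  (2,10):dx=+4,dy=+5->C; (3,4):dx=+8,dy=+12->C; (3,5):dx=-3,dy=-7->C; (3,6):dx=+5,dy=+7->C
  (3,7):dx=+6,dy=+2->C; (3,8):dx=+4,dy=+5->C; (3,9):dx=-2,dy=-4->C; (3,10):dx=+3,dy=+3->C
  (4,5):dx=-11,dy=-19->C; (4,6):dx=-3,dy=-5->C; (4,7):dx=-2,dy=-10->C; (4,8):dx=-4,dy=-7->C
  (4,9):dx=-10,dy=-16->C; (4,10):dx=-5,dy=-9->C; (5,6):dx=+8,dy=+14->C; (5,7):dx=+9,dy=+9->C
  (5,8):dx=+7,dy=+12->C; (5,9):dx=+1,dy=+3->C; (5,10):dx=+6,dy=+10->C; (6,7):dx=+1,dy=-5->D
  (6,8):dx=-1,dy=-2->C; (6,9):dx=-7,dy=-11->C; (6,10):dx=-2,dy=-4->C; (7,8):dx=-2,dy=+3->D
  (7,9):dx=-8,dy=-6->C; (7,10):dx=-3,dy=+1->D; (8,9):dx=-6,dy=-9->C; (8,10):dx=-1,dy=-2->C
  (9,10):dx=+5,dy=+7->C
Step 2: C = 38, D = 7, total pairs = 45.
Step 3: tau = (C - D)/(n(n-1)/2) = (38 - 7)/45 = 0.688889.
Step 4: Exact two-sided p-value (enumerate n! = 3628800 permutations of y under H0): p = 0.004687.
Step 5: alpha = 0.05. reject H0.

tau_b = 0.6889 (C=38, D=7), p = 0.004687, reject H0.


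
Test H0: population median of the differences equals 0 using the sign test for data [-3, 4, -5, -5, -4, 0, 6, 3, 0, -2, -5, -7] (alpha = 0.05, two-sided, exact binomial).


Step 1: Discard zero differences. Original n = 12; n_eff = number of nonzero differences = 10.
Nonzero differences (with sign): -3, +4, -5, -5, -4, +6, +3, -2, -5, -7
Step 2: Count signs: positive = 3, negative = 7.
Step 3: Under H0: P(positive) = 0.5, so the number of positives S ~ Bin(10, 0.5).
Step 4: Two-sided exact p-value = sum of Bin(10,0.5) probabilities at or below the observed probability = 0.343750.
Step 5: alpha = 0.05. fail to reject H0.

n_eff = 10, pos = 3, neg = 7, p = 0.343750, fail to reject H0.


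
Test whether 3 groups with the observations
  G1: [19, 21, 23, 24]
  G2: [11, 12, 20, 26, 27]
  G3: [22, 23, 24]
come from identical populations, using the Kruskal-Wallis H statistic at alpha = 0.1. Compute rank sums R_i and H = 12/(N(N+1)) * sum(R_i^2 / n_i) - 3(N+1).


Step 1: Combine all N = 12 observations and assign midranks.
sorted (value, group, rank): (11,G2,1), (12,G2,2), (19,G1,3), (20,G2,4), (21,G1,5), (22,G3,6), (23,G1,7.5), (23,G3,7.5), (24,G1,9.5), (24,G3,9.5), (26,G2,11), (27,G2,12)
Step 2: Sum ranks within each group.
R_1 = 25 (n_1 = 4)
R_2 = 30 (n_2 = 5)
R_3 = 23 (n_3 = 3)
Step 3: H = 12/(N(N+1)) * sum(R_i^2/n_i) - 3(N+1)
     = 12/(12*13) * (25^2/4 + 30^2/5 + 23^2/3) - 3*13
     = 0.076923 * 512.583 - 39
     = 0.429487.
Step 4: Ties present; correction factor C = 1 - 12/(12^3 - 12) = 0.993007. Corrected H = 0.429487 / 0.993007 = 0.432512.
Step 5: Under H0, H ~ chi^2(2); p-value = 0.805529.
Step 6: alpha = 0.1. fail to reject H0.

H = 0.4325, df = 2, p = 0.805529, fail to reject H0.


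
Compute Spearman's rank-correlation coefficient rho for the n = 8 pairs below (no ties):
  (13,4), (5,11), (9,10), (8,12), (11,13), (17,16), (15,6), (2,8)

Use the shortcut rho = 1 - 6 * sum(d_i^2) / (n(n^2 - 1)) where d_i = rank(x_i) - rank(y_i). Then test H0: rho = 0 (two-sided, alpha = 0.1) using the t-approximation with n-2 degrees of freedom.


Step 1: Rank x and y separately (midranks; no ties here).
rank(x): 13->6, 5->2, 9->4, 8->3, 11->5, 17->8, 15->7, 2->1
rank(y): 4->1, 11->5, 10->4, 12->6, 13->7, 16->8, 6->2, 8->3
Step 2: d_i = R_x(i) - R_y(i); compute d_i^2.
  (6-1)^2=25, (2-5)^2=9, (4-4)^2=0, (3-6)^2=9, (5-7)^2=4, (8-8)^2=0, (7-2)^2=25, (1-3)^2=4
sum(d^2) = 76.
Step 3: rho = 1 - 6*76 / (8*(8^2 - 1)) = 1 - 456/504 = 0.095238.
Step 4: Under H0, t = rho * sqrt((n-2)/(1-rho^2)) = 0.2343 ~ t(6).
Step 5: Two-sided p-value from the t-distribution with 6 df = 0.822505.
Step 6: alpha = 0.1. fail to reject H0.

rho = 0.0952, p = 0.822505, fail to reject H0 at alpha = 0.1.


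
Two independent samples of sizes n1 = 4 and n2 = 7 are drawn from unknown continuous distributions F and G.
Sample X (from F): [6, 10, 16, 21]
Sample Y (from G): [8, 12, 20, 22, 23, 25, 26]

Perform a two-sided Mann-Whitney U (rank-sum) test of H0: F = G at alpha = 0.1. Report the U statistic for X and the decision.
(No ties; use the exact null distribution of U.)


Step 1: Combine and sort all 11 observations; assign midranks.
sorted (value, group): (6,X), (8,Y), (10,X), (12,Y), (16,X), (20,Y), (21,X), (22,Y), (23,Y), (25,Y), (26,Y)
ranks: 6->1, 8->2, 10->3, 12->4, 16->5, 20->6, 21->7, 22->8, 23->9, 25->10, 26->11
Step 2: Rank sum for X: R1 = 1 + 3 + 5 + 7 = 16.
Step 3: U_X = R1 - n1(n1+1)/2 = 16 - 4*5/2 = 16 - 10 = 6.
       U_Y = n1*n2 - U_X = 28 - 6 = 22.
Step 4: No ties, so the exact null distribution of U (based on enumerating the C(11,4) = 330 equally likely rank assignments) gives the two-sided p-value.
Step 5: p-value = 0.163636; compare to alpha = 0.1. fail to reject H0.

U_X = 6, p = 0.163636, fail to reject H0 at alpha = 0.1.


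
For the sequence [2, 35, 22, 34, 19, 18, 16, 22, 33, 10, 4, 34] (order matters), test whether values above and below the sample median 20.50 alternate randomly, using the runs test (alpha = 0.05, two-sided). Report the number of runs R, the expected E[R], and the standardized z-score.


Step 1: Compute median = 20.50; label A = above, B = below.
Labels in order: BAAABBBAABBA  (n_A = 6, n_B = 6)
Step 2: Count runs R = 6.
Step 3: Under H0 (random ordering), E[R] = 2*n_A*n_B/(n_A+n_B) + 1 = 2*6*6/12 + 1 = 7.0000.
        Var[R] = 2*n_A*n_B*(2*n_A*n_B - n_A - n_B) / ((n_A+n_B)^2 * (n_A+n_B-1)) = 4320/1584 = 2.7273.
        SD[R] = 1.6514.
Step 4: Continuity-corrected z = (R + 0.5 - E[R]) / SD[R] = (6 + 0.5 - 7.0000) / 1.6514 = -0.3028.
Step 5: Two-sided p-value via normal approximation = 2*(1 - Phi(|z|)) = 0.762069.
Step 6: alpha = 0.05. fail to reject H0.

R = 6, z = -0.3028, p = 0.762069, fail to reject H0.


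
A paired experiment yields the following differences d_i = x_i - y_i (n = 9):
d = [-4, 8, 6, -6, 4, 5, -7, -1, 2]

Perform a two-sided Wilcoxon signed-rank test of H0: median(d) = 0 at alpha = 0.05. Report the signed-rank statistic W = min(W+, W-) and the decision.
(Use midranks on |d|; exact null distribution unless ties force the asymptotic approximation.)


Step 1: Drop any zero differences (none here) and take |d_i|.
|d| = [4, 8, 6, 6, 4, 5, 7, 1, 2]
Step 2: Midrank |d_i| (ties get averaged ranks).
ranks: |4|->3.5, |8|->9, |6|->6.5, |6|->6.5, |4|->3.5, |5|->5, |7|->8, |1|->1, |2|->2
Step 3: Attach original signs; sum ranks with positive sign and with negative sign.
W+ = 9 + 6.5 + 3.5 + 5 + 2 = 26
W- = 3.5 + 6.5 + 8 + 1 = 19
(Check: W+ + W- = 45 should equal n(n+1)/2 = 45.)
Step 4: Test statistic W = min(W+, W-) = 19.
Step 5: Ties in |d|, so use the tie-corrected normal approximation.
        E[W] = n(n+1)/4 = 9*10/4 = 22.5.
        Tie groups: |d|=4 (t=2), |d|=6 (t=2); sum(t^3 - t) = 12.
        Var[W] = n(n+1)(2n+1)/24 - sum(t^3-t)/48 = 1710/24 - 12/48 = 71.
        z = (W - E[W]) / sqrt(Var[W]) = (19 - 22.5) / 8.4261 = -0.4154.
        Two-sided p = 2*Phi(z) = 0.677868.
Step 6: alpha = 0.05. fail to reject H0.

W+ = 26, W- = 19, W = min = 19, p = 0.677868, fail to reject H0.


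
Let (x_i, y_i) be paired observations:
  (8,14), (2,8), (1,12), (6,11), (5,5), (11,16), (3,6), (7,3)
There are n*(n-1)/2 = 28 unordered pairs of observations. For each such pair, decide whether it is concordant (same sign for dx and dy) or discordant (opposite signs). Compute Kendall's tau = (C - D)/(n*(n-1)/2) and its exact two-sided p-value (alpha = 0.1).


Step 1: Enumerate the 28 unordered pairs (i,j) with i<j and classify each by sign(x_j-x_i) * sign(y_j-y_i).
  (1,2):dx=-6,dy=-6->C; (1,3):dx=-7,dy=-2->C; (1,4):dx=-2,dy=-3->C; (1,5):dx=-3,dy=-9->C
  (1,6):dx=+3,dy=+2->C; (1,7):dx=-5,dy=-8->C; (1,8):dx=-1,dy=-11->C; (2,3):dx=-1,dy=+4->D
  (2,4):dx=+4,dy=+3->C; (2,5):dx=+3,dy=-3->D; (2,6):dx=+9,dy=+8->C; (2,7):dx=+1,dy=-2->D
  (2,8):dx=+5,dy=-5->D; (3,4):dx=+5,dy=-1->D; (3,5):dx=+4,dy=-7->D; (3,6):dx=+10,dy=+4->C
  (3,7):dx=+2,dy=-6->D; (3,8):dx=+6,dy=-9->D; (4,5):dx=-1,dy=-6->C; (4,6):dx=+5,dy=+5->C
  (4,7):dx=-3,dy=-5->C; (4,8):dx=+1,dy=-8->D; (5,6):dx=+6,dy=+11->C; (5,7):dx=-2,dy=+1->D
  (5,8):dx=+2,dy=-2->D; (6,7):dx=-8,dy=-10->C; (6,8):dx=-4,dy=-13->C; (7,8):dx=+4,dy=-3->D
Step 2: C = 16, D = 12, total pairs = 28.
Step 3: tau = (C - D)/(n(n-1)/2) = (16 - 12)/28 = 0.142857.
Step 4: Exact two-sided p-value (enumerate n! = 40320 permutations of y under H0): p = 0.719544.
Step 5: alpha = 0.1. fail to reject H0.

tau_b = 0.1429 (C=16, D=12), p = 0.719544, fail to reject H0.


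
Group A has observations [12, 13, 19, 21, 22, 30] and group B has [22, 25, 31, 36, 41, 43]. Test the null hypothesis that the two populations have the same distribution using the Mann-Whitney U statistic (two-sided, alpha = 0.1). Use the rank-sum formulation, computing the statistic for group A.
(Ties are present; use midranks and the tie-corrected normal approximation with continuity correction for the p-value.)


Step 1: Combine and sort all 12 observations; assign midranks.
sorted (value, group): (12,X), (13,X), (19,X), (21,X), (22,X), (22,Y), (25,Y), (30,X), (31,Y), (36,Y), (41,Y), (43,Y)
ranks: 12->1, 13->2, 19->3, 21->4, 22->5.5, 22->5.5, 25->7, 30->8, 31->9, 36->10, 41->11, 43->12
Step 2: Rank sum for X: R1 = 1 + 2 + 3 + 4 + 5.5 + 8 = 23.5.
Step 3: U_X = R1 - n1(n1+1)/2 = 23.5 - 6*7/2 = 23.5 - 21 = 2.5.
       U_Y = n1*n2 - U_X = 36 - 2.5 = 33.5.
Step 4: Ties are present, so use the tie-corrected normal approximation (with continuity correction) for the p-value.
Step 5: p-value = 0.016122; compare to alpha = 0.1. reject H0.

U_X = 2.5, p = 0.016122, reject H0 at alpha = 0.1.


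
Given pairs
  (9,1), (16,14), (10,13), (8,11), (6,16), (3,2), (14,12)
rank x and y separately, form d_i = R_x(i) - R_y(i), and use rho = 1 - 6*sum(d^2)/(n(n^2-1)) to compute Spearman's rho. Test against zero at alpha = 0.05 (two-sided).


Step 1: Rank x and y separately (midranks; no ties here).
rank(x): 9->4, 16->7, 10->5, 8->3, 6->2, 3->1, 14->6
rank(y): 1->1, 14->6, 13->5, 11->3, 16->7, 2->2, 12->4
Step 2: d_i = R_x(i) - R_y(i); compute d_i^2.
  (4-1)^2=9, (7-6)^2=1, (5-5)^2=0, (3-3)^2=0, (2-7)^2=25, (1-2)^2=1, (6-4)^2=4
sum(d^2) = 40.
Step 3: rho = 1 - 6*40 / (7*(7^2 - 1)) = 1 - 240/336 = 0.285714.
Step 4: Under H0, t = rho * sqrt((n-2)/(1-rho^2)) = 0.6667 ~ t(5).
Step 5: Two-sided p-value from the t-distribution with 5 df = 0.534509.
Step 6: alpha = 0.05. fail to reject H0.

rho = 0.2857, p = 0.534509, fail to reject H0 at alpha = 0.05.


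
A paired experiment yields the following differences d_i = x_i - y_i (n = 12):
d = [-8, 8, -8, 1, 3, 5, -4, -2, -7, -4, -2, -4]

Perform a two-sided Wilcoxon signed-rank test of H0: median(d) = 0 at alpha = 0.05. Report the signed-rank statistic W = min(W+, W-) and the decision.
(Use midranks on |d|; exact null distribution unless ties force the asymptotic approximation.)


Step 1: Drop any zero differences (none here) and take |d_i|.
|d| = [8, 8, 8, 1, 3, 5, 4, 2, 7, 4, 2, 4]
Step 2: Midrank |d_i| (ties get averaged ranks).
ranks: |8|->11, |8|->11, |8|->11, |1|->1, |3|->4, |5|->8, |4|->6, |2|->2.5, |7|->9, |4|->6, |2|->2.5, |4|->6
Step 3: Attach original signs; sum ranks with positive sign and with negative sign.
W+ = 11 + 1 + 4 + 8 = 24
W- = 11 + 11 + 6 + 2.5 + 9 + 6 + 2.5 + 6 = 54
(Check: W+ + W- = 78 should equal n(n+1)/2 = 78.)
Step 4: Test statistic W = min(W+, W-) = 24.
Step 5: Ties in |d|, so use the tie-corrected normal approximation.
        E[W] = n(n+1)/4 = 12*13/4 = 39.
        Tie groups: |d|=2 (t=2), |d|=4 (t=3), |d|=8 (t=3); sum(t^3 - t) = 54.
        Var[W] = n(n+1)(2n+1)/24 - sum(t^3-t)/48 = 3900/24 - 54/48 = 161.375.
        z = (W - E[W]) / sqrt(Var[W]) = (24 - 39) / 12.7033 = -1.1808.
        Two-sided p = 2*Phi(z) = 0.237686.
Step 6: alpha = 0.05. fail to reject H0.

W+ = 24, W- = 54, W = min = 24, p = 0.237686, fail to reject H0.


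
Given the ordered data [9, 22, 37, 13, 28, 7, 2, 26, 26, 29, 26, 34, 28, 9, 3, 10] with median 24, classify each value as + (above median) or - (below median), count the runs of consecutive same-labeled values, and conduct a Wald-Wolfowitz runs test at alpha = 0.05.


Step 1: Compute median = 24; label A = above, B = below.
Labels in order: BBABABBAAAAAABBB  (n_A = 8, n_B = 8)
Step 2: Count runs R = 7.
Step 3: Under H0 (random ordering), E[R] = 2*n_A*n_B/(n_A+n_B) + 1 = 2*8*8/16 + 1 = 9.0000.
        Var[R] = 2*n_A*n_B*(2*n_A*n_B - n_A - n_B) / ((n_A+n_B)^2 * (n_A+n_B-1)) = 14336/3840 = 3.7333.
        SD[R] = 1.9322.
Step 4: Continuity-corrected z = (R + 0.5 - E[R]) / SD[R] = (7 + 0.5 - 9.0000) / 1.9322 = -0.7763.
Step 5: Two-sided p-value via normal approximation = 2*(1 - Phi(|z|)) = 0.437558.
Step 6: alpha = 0.05. fail to reject H0.

R = 7, z = -0.7763, p = 0.437558, fail to reject H0.


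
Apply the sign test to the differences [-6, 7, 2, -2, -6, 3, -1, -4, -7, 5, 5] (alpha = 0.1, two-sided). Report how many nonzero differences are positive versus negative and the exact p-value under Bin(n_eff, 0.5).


Step 1: Discard zero differences. Original n = 11; n_eff = number of nonzero differences = 11.
Nonzero differences (with sign): -6, +7, +2, -2, -6, +3, -1, -4, -7, +5, +5
Step 2: Count signs: positive = 5, negative = 6.
Step 3: Under H0: P(positive) = 0.5, so the number of positives S ~ Bin(11, 0.5).
Step 4: Two-sided exact p-value = sum of Bin(11,0.5) probabilities at or below the observed probability = 1.000000.
Step 5: alpha = 0.1. fail to reject H0.

n_eff = 11, pos = 5, neg = 6, p = 1.000000, fail to reject H0.


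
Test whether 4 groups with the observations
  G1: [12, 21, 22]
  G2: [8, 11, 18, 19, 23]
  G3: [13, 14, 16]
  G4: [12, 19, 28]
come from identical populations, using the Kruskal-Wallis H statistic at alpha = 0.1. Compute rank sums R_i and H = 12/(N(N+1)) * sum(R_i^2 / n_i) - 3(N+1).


Step 1: Combine all N = 14 observations and assign midranks.
sorted (value, group, rank): (8,G2,1), (11,G2,2), (12,G1,3.5), (12,G4,3.5), (13,G3,5), (14,G3,6), (16,G3,7), (18,G2,8), (19,G2,9.5), (19,G4,9.5), (21,G1,11), (22,G1,12), (23,G2,13), (28,G4,14)
Step 2: Sum ranks within each group.
R_1 = 26.5 (n_1 = 3)
R_2 = 33.5 (n_2 = 5)
R_3 = 18 (n_3 = 3)
R_4 = 27 (n_4 = 3)
Step 3: H = 12/(N(N+1)) * sum(R_i^2/n_i) - 3(N+1)
     = 12/(14*15) * (26.5^2/3 + 33.5^2/5 + 18^2/3 + 27^2/3) - 3*15
     = 0.057143 * 809.533 - 45
     = 1.259048.
Step 4: Ties present; correction factor C = 1 - 12/(14^3 - 14) = 0.995604. Corrected H = 1.259048 / 0.995604 = 1.264606.
Step 5: Under H0, H ~ chi^2(3); p-value = 0.737554.
Step 6: alpha = 0.1. fail to reject H0.

H = 1.2646, df = 3, p = 0.737554, fail to reject H0.


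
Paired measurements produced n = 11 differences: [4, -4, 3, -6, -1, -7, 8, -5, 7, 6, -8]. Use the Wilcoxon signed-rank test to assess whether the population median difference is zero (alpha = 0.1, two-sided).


Step 1: Drop any zero differences (none here) and take |d_i|.
|d| = [4, 4, 3, 6, 1, 7, 8, 5, 7, 6, 8]
Step 2: Midrank |d_i| (ties get averaged ranks).
ranks: |4|->3.5, |4|->3.5, |3|->2, |6|->6.5, |1|->1, |7|->8.5, |8|->10.5, |5|->5, |7|->8.5, |6|->6.5, |8|->10.5
Step 3: Attach original signs; sum ranks with positive sign and with negative sign.
W+ = 3.5 + 2 + 10.5 + 8.5 + 6.5 = 31
W- = 3.5 + 6.5 + 1 + 8.5 + 5 + 10.5 = 35
(Check: W+ + W- = 66 should equal n(n+1)/2 = 66.)
Step 4: Test statistic W = min(W+, W-) = 31.
Step 5: Ties in |d|, so use the tie-corrected normal approximation.
        E[W] = n(n+1)/4 = 11*12/4 = 33.
        Tie groups: |d|=4 (t=2), |d|=6 (t=2), |d|=7 (t=2), |d|=8 (t=2); sum(t^3 - t) = 24.
        Var[W] = n(n+1)(2n+1)/24 - sum(t^3-t)/48 = 3036/24 - 24/48 = 126.
        z = (W - E[W]) / sqrt(Var[W]) = (31 - 33) / 11.2250 = -0.1782.
        Two-sided p = 2*Phi(z) = 0.858586.
Step 6: alpha = 0.1. fail to reject H0.

W+ = 31, W- = 35, W = min = 31, p = 0.858586, fail to reject H0.


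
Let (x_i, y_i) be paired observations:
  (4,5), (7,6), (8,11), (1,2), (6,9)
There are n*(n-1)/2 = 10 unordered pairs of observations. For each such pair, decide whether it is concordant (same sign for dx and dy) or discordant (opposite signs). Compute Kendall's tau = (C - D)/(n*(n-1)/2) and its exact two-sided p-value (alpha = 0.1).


Step 1: Enumerate the 10 unordered pairs (i,j) with i<j and classify each by sign(x_j-x_i) * sign(y_j-y_i).
  (1,2):dx=+3,dy=+1->C; (1,3):dx=+4,dy=+6->C; (1,4):dx=-3,dy=-3->C; (1,5):dx=+2,dy=+4->C
  (2,3):dx=+1,dy=+5->C; (2,4):dx=-6,dy=-4->C; (2,5):dx=-1,dy=+3->D; (3,4):dx=-7,dy=-9->C
  (3,5):dx=-2,dy=-2->C; (4,5):dx=+5,dy=+7->C
Step 2: C = 9, D = 1, total pairs = 10.
Step 3: tau = (C - D)/(n(n-1)/2) = (9 - 1)/10 = 0.800000.
Step 4: Exact two-sided p-value (enumerate n! = 120 permutations of y under H0): p = 0.083333.
Step 5: alpha = 0.1. reject H0.

tau_b = 0.8000 (C=9, D=1), p = 0.083333, reject H0.


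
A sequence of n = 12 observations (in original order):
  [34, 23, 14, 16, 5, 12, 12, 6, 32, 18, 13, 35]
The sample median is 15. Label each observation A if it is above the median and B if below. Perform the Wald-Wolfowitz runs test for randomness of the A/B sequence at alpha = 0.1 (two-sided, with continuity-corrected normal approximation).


Step 1: Compute median = 15; label A = above, B = below.
Labels in order: AABABBBBAABA  (n_A = 6, n_B = 6)
Step 2: Count runs R = 7.
Step 3: Under H0 (random ordering), E[R] = 2*n_A*n_B/(n_A+n_B) + 1 = 2*6*6/12 + 1 = 7.0000.
        Var[R] = 2*n_A*n_B*(2*n_A*n_B - n_A - n_B) / ((n_A+n_B)^2 * (n_A+n_B-1)) = 4320/1584 = 2.7273.
        SD[R] = 1.6514.
Step 4: R = E[R], so z = 0 with no continuity correction.
Step 5: Two-sided p-value via normal approximation = 2*(1 - Phi(|z|)) = 1.000000.
Step 6: alpha = 0.1. fail to reject H0.

R = 7, z = 0.0000, p = 1.000000, fail to reject H0.


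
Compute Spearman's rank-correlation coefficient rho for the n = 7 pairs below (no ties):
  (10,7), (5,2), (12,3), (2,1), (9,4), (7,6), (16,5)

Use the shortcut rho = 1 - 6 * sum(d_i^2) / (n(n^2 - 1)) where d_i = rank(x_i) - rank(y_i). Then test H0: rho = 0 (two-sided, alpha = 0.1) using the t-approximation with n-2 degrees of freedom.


Step 1: Rank x and y separately (midranks; no ties here).
rank(x): 10->5, 5->2, 12->6, 2->1, 9->4, 7->3, 16->7
rank(y): 7->7, 2->2, 3->3, 1->1, 4->4, 6->6, 5->5
Step 2: d_i = R_x(i) - R_y(i); compute d_i^2.
  (5-7)^2=4, (2-2)^2=0, (6-3)^2=9, (1-1)^2=0, (4-4)^2=0, (3-6)^2=9, (7-5)^2=4
sum(d^2) = 26.
Step 3: rho = 1 - 6*26 / (7*(7^2 - 1)) = 1 - 156/336 = 0.535714.
Step 4: Under H0, t = rho * sqrt((n-2)/(1-rho^2)) = 1.4186 ~ t(5).
Step 5: Two-sided p-value from the t-distribution with 5 df = 0.215217.
Step 6: alpha = 0.1. fail to reject H0.

rho = 0.5357, p = 0.215217, fail to reject H0 at alpha = 0.1.


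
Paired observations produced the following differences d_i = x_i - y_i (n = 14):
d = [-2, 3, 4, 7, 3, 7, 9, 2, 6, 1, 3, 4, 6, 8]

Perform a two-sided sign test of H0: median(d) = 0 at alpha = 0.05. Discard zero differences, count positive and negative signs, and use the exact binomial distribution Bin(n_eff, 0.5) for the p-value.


Step 1: Discard zero differences. Original n = 14; n_eff = number of nonzero differences = 14.
Nonzero differences (with sign): -2, +3, +4, +7, +3, +7, +9, +2, +6, +1, +3, +4, +6, +8
Step 2: Count signs: positive = 13, negative = 1.
Step 3: Under H0: P(positive) = 0.5, so the number of positives S ~ Bin(14, 0.5).
Step 4: Two-sided exact p-value = sum of Bin(14,0.5) probabilities at or below the observed probability = 0.001831.
Step 5: alpha = 0.05. reject H0.

n_eff = 14, pos = 13, neg = 1, p = 0.001831, reject H0.


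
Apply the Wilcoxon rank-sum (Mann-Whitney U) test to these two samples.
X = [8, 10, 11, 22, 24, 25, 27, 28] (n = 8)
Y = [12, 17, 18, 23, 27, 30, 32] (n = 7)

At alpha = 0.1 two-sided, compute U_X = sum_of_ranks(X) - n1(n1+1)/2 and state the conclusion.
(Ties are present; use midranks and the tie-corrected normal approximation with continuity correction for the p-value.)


Step 1: Combine and sort all 15 observations; assign midranks.
sorted (value, group): (8,X), (10,X), (11,X), (12,Y), (17,Y), (18,Y), (22,X), (23,Y), (24,X), (25,X), (27,X), (27,Y), (28,X), (30,Y), (32,Y)
ranks: 8->1, 10->2, 11->3, 12->4, 17->5, 18->6, 22->7, 23->8, 24->9, 25->10, 27->11.5, 27->11.5, 28->13, 30->14, 32->15
Step 2: Rank sum for X: R1 = 1 + 2 + 3 + 7 + 9 + 10 + 11.5 + 13 = 56.5.
Step 3: U_X = R1 - n1(n1+1)/2 = 56.5 - 8*9/2 = 56.5 - 36 = 20.5.
       U_Y = n1*n2 - U_X = 56 - 20.5 = 35.5.
Step 4: Ties are present, so use the tie-corrected normal approximation (with continuity correction) for the p-value.
Step 5: p-value = 0.417471; compare to alpha = 0.1. fail to reject H0.

U_X = 20.5, p = 0.417471, fail to reject H0 at alpha = 0.1.


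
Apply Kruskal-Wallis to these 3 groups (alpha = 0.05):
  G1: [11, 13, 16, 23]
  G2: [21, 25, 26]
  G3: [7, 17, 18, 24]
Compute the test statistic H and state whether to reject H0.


Step 1: Combine all N = 11 observations and assign midranks.
sorted (value, group, rank): (7,G3,1), (11,G1,2), (13,G1,3), (16,G1,4), (17,G3,5), (18,G3,6), (21,G2,7), (23,G1,8), (24,G3,9), (25,G2,10), (26,G2,11)
Step 2: Sum ranks within each group.
R_1 = 17 (n_1 = 4)
R_2 = 28 (n_2 = 3)
R_3 = 21 (n_3 = 4)
Step 3: H = 12/(N(N+1)) * sum(R_i^2/n_i) - 3(N+1)
     = 12/(11*12) * (17^2/4 + 28^2/3 + 21^2/4) - 3*12
     = 0.090909 * 443.833 - 36
     = 4.348485.
Step 4: No ties, so H is used without correction.
Step 5: Under H0, H ~ chi^2(2); p-value = 0.113694.
Step 6: alpha = 0.05. fail to reject H0.

H = 4.3485, df = 2, p = 0.113694, fail to reject H0.


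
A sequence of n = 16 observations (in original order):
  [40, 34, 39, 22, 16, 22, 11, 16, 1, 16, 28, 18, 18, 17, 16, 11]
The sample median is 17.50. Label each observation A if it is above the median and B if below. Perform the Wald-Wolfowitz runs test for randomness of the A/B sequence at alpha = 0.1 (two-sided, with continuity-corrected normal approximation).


Step 1: Compute median = 17.50; label A = above, B = below.
Labels in order: AAAABABBBBAAABBB  (n_A = 8, n_B = 8)
Step 2: Count runs R = 6.
Step 3: Under H0 (random ordering), E[R] = 2*n_A*n_B/(n_A+n_B) + 1 = 2*8*8/16 + 1 = 9.0000.
        Var[R] = 2*n_A*n_B*(2*n_A*n_B - n_A - n_B) / ((n_A+n_B)^2 * (n_A+n_B-1)) = 14336/3840 = 3.7333.
        SD[R] = 1.9322.
Step 4: Continuity-corrected z = (R + 0.5 - E[R]) / SD[R] = (6 + 0.5 - 9.0000) / 1.9322 = -1.2939.
Step 5: Two-sided p-value via normal approximation = 2*(1 - Phi(|z|)) = 0.195709.
Step 6: alpha = 0.1. fail to reject H0.

R = 6, z = -1.2939, p = 0.195709, fail to reject H0.


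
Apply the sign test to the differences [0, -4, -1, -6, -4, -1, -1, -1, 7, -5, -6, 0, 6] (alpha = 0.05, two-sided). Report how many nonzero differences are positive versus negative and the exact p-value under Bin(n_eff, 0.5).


Step 1: Discard zero differences. Original n = 13; n_eff = number of nonzero differences = 11.
Nonzero differences (with sign): -4, -1, -6, -4, -1, -1, -1, +7, -5, -6, +6
Step 2: Count signs: positive = 2, negative = 9.
Step 3: Under H0: P(positive) = 0.5, so the number of positives S ~ Bin(11, 0.5).
Step 4: Two-sided exact p-value = sum of Bin(11,0.5) probabilities at or below the observed probability = 0.065430.
Step 5: alpha = 0.05. fail to reject H0.

n_eff = 11, pos = 2, neg = 9, p = 0.065430, fail to reject H0.


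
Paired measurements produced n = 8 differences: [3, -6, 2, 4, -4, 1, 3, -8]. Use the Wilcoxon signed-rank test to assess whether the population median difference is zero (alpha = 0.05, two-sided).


Step 1: Drop any zero differences (none here) and take |d_i|.
|d| = [3, 6, 2, 4, 4, 1, 3, 8]
Step 2: Midrank |d_i| (ties get averaged ranks).
ranks: |3|->3.5, |6|->7, |2|->2, |4|->5.5, |4|->5.5, |1|->1, |3|->3.5, |8|->8
Step 3: Attach original signs; sum ranks with positive sign and with negative sign.
W+ = 3.5 + 2 + 5.5 + 1 + 3.5 = 15.5
W- = 7 + 5.5 + 8 = 20.5
(Check: W+ + W- = 36 should equal n(n+1)/2 = 36.)
Step 4: Test statistic W = min(W+, W-) = 15.5.
Step 5: Ties in |d|, so use the tie-corrected normal approximation.
        E[W] = n(n+1)/4 = 8*9/4 = 18.
        Tie groups: |d|=3 (t=2), |d|=4 (t=2); sum(t^3 - t) = 12.
        Var[W] = n(n+1)(2n+1)/24 - sum(t^3-t)/48 = 1224/24 - 12/48 = 50.75.
        z = (W - E[W]) / sqrt(Var[W]) = (15.5 - 18) / 7.1239 = -0.3509.
        Two-sided p = 2*Phi(z) = 0.725640.
Step 6: alpha = 0.05. fail to reject H0.

W+ = 15.5, W- = 20.5, W = min = 15.5, p = 0.725640, fail to reject H0.


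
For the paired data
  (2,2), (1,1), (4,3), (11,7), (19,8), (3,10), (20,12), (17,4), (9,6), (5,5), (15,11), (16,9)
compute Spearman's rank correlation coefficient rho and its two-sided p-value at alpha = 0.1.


Step 1: Rank x and y separately (midranks; no ties here).
rank(x): 2->2, 1->1, 4->4, 11->7, 19->11, 3->3, 20->12, 17->10, 9->6, 5->5, 15->8, 16->9
rank(y): 2->2, 1->1, 3->3, 7->7, 8->8, 10->10, 12->12, 4->4, 6->6, 5->5, 11->11, 9->9
Step 2: d_i = R_x(i) - R_y(i); compute d_i^2.
  (2-2)^2=0, (1-1)^2=0, (4-3)^2=1, (7-7)^2=0, (11-8)^2=9, (3-10)^2=49, (12-12)^2=0, (10-4)^2=36, (6-6)^2=0, (5-5)^2=0, (8-11)^2=9, (9-9)^2=0
sum(d^2) = 104.
Step 3: rho = 1 - 6*104 / (12*(12^2 - 1)) = 1 - 624/1716 = 0.636364.
Step 4: Under H0, t = rho * sqrt((n-2)/(1-rho^2)) = 2.6087 ~ t(10).
Step 5: Two-sided p-value from the t-distribution with 10 df = 0.026097.
Step 6: alpha = 0.1. reject H0.

rho = 0.6364, p = 0.026097, reject H0 at alpha = 0.1.


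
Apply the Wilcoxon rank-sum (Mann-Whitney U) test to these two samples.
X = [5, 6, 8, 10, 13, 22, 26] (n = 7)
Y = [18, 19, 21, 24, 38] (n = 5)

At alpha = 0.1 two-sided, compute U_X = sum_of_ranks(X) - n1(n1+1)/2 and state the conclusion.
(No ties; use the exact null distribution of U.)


Step 1: Combine and sort all 12 observations; assign midranks.
sorted (value, group): (5,X), (6,X), (8,X), (10,X), (13,X), (18,Y), (19,Y), (21,Y), (22,X), (24,Y), (26,X), (38,Y)
ranks: 5->1, 6->2, 8->3, 10->4, 13->5, 18->6, 19->7, 21->8, 22->9, 24->10, 26->11, 38->12
Step 2: Rank sum for X: R1 = 1 + 2 + 3 + 4 + 5 + 9 + 11 = 35.
Step 3: U_X = R1 - n1(n1+1)/2 = 35 - 7*8/2 = 35 - 28 = 7.
       U_Y = n1*n2 - U_X = 35 - 7 = 28.
Step 4: No ties, so the exact null distribution of U (based on enumerating the C(12,7) = 792 equally likely rank assignments) gives the two-sided p-value.
Step 5: p-value = 0.106061; compare to alpha = 0.1. fail to reject H0.

U_X = 7, p = 0.106061, fail to reject H0 at alpha = 0.1.


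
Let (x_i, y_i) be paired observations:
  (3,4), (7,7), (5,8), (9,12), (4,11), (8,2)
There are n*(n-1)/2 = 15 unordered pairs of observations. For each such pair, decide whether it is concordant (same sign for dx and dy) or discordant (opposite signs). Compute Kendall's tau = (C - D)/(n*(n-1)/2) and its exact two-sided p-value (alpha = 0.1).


Step 1: Enumerate the 15 unordered pairs (i,j) with i<j and classify each by sign(x_j-x_i) * sign(y_j-y_i).
  (1,2):dx=+4,dy=+3->C; (1,3):dx=+2,dy=+4->C; (1,4):dx=+6,dy=+8->C; (1,5):dx=+1,dy=+7->C
  (1,6):dx=+5,dy=-2->D; (2,3):dx=-2,dy=+1->D; (2,4):dx=+2,dy=+5->C; (2,5):dx=-3,dy=+4->D
  (2,6):dx=+1,dy=-5->D; (3,4):dx=+4,dy=+4->C; (3,5):dx=-1,dy=+3->D; (3,6):dx=+3,dy=-6->D
  (4,5):dx=-5,dy=-1->C; (4,6):dx=-1,dy=-10->C; (5,6):dx=+4,dy=-9->D
Step 2: C = 8, D = 7, total pairs = 15.
Step 3: tau = (C - D)/(n(n-1)/2) = (8 - 7)/15 = 0.066667.
Step 4: Exact two-sided p-value (enumerate n! = 720 permutations of y under H0): p = 1.000000.
Step 5: alpha = 0.1. fail to reject H0.

tau_b = 0.0667 (C=8, D=7), p = 1.000000, fail to reject H0.
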